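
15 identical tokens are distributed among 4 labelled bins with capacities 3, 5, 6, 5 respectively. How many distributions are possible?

By stars and bars, unrestricted non-negative solutions to x_1+…+x_4 = 15 number C(15+3,3) = 816.
Subtract solutions that violate a single cap (substitute x_i' = x_i − (cap_i+1)): x_1 ≥ 4 gives C(14,3) = 364; x_2 ≥ 6 gives C(12,3) = 220; x_3 ≥ 7 gives C(11,3) = 165; x_4 ≥ 6 gives C(12,3) = 220. Together 969.
Add back pairs where two caps are both exceeded: 56 + 35 + 56 + 10 + 20 + 10 = 187.
By inclusion–exclusion the count is 816 − 969 + 187 = 34.

34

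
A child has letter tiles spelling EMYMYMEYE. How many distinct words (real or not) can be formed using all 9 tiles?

1680

EMYMYMEYE has 9 letters with E appearing 3 times, M appearing 3 times, and Y appearing 3 times.
So there are 9! / (3!·3!·3!) = 1680 distinguishable arrangements.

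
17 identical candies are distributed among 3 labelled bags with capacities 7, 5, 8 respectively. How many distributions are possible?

Without the upper bounds there are C(19,2) = 171 ways to split 17 among 3 bags.
Subtract solutions that violate a single cap (substitute x_i' = x_i − (cap_i+1)): x_1 ≥ 8 gives C(11,2) = 55; x_2 ≥ 6 gives C(13,2) = 78; x_3 ≥ 9 gives C(10,2) = 45. Together 178.
Add back pairs where two caps are both exceeded: 10 + 1 + 6 = 17.
By inclusion–exclusion the count is 171 − 178 + 17 = 10.

10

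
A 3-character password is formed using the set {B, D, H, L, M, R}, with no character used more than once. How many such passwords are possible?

120

With no repetition, fill the 3 characters in order: 6 choices, then 5, down to 4.
That product is 6 × 5 × 4 = 120.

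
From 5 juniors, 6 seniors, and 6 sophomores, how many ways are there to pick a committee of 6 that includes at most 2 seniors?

8184

Split by how many seniors are chosen (0 through 2).
Sum: C(6,0)·C(11,6) + C(6,1)·C(11,5) + C(6,2)·C(11,4) = 462 + 2772 + 4950 = 8184.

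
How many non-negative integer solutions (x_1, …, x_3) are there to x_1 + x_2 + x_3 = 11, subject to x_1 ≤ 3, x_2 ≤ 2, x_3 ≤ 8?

By stars and bars, unrestricted non-negative solutions to x_1+…+x_3 = 11 number C(11+2,2) = 78.
Subtract solutions that violate a single cap (substitute x_i' = x_i − (cap_i+1)): x_1 ≥ 4 gives C(9,2) = 36; x_2 ≥ 3 gives C(10,2) = 45; x_3 ≥ 9 gives C(4,2) = 6. Together 87.
Add back pairs where two caps are both exceeded: 15 + 0 + 0 = 15.
By inclusion–exclusion the count is 78 − 87 + 15 = 6.

6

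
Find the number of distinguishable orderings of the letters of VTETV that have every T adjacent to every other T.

Treat the 2 copies of T as a single block. The multiset to arrange is then {TT, E, V, V}, 4 items in all.
That gives (4)!/(2!) = 12 arrangements.

12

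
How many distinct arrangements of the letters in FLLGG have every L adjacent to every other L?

Treat the 2 copies of L as a single block. The multiset to arrange is then {LL, F, G, G}, 4 items in all.
That gives (4)!/(2!) = 12 arrangements.

12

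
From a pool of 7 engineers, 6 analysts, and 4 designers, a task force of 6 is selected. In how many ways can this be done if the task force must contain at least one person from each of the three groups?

Unrestricted: C(17,6) = 12376 ways to pick any 6 of the 17.
Subtract selections that omit an entire group: no engineers → C(10,6) = 210; no analysts → C(11,6) = 462; no designers → C(13,6) = 1716.
Add back selections omitting two groups (i.e. drawn from a single group): C(7,6) + C(6,6) + C(4,6) = 8.
By inclusion–exclusion: 12376 − 2388 + 8 = 9996.

9996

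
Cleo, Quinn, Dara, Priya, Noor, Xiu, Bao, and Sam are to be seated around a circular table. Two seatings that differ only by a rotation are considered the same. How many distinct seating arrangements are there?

Fix one person's seat to break rotational symmetry; the remaining 7 people can be arranged in (7)! = 5040 ways.

5040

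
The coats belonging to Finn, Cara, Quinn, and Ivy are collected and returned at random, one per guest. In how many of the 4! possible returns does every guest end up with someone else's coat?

9

Count assignments avoiding every fixed point. For any j of the 4 guests fixed to their own coat, the other 4−j can be arranged in (4−j)! ways.
By inclusion–exclusion this is Σ_{j=0}^{4} (−1)^j C(4,j)·(4−j)!.
Computing: 24 − 24 + 12 − 4 + 1 = 9.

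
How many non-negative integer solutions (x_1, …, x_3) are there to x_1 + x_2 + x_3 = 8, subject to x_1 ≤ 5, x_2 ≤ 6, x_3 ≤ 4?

26

Ignoring the caps, the number of non-negative solutions to x_1+…+x_3 = 8 is C(10,2) = 45.
Subtract solutions that violate a single cap (substitute x_i' = x_i − (cap_i+1)): x_1 ≥ 6 gives C(4,2) = 6; x_2 ≥ 7 gives C(3,2) = 3; x_3 ≥ 5 gives C(5,2) = 10. Together 19.
No two caps can be exceeded simultaneously, so the pair terms are all 0.
By inclusion–exclusion the count is 45 − 19 + 0 = 26.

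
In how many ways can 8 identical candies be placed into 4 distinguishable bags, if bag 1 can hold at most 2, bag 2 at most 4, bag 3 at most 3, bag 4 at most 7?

58

Without the upper bounds there are C(11,3) = 165 ways to split 8 among 4 bags.
Subtract solutions that violate a single cap (substitute x_i' = x_i − (cap_i+1)): x_1 ≥ 3 gives C(8,3) = 56; x_2 ≥ 5 gives C(6,3) = 20; x_3 ≥ 4 gives C(7,3) = 35; x_4 ≥ 8 gives C(3,3) = 1. Together 112.
Add back pairs where two caps are both exceeded: 1 + 4 + 0 + 0 + 0 + 0 = 5.
By inclusion–exclusion the count is 165 − 112 + 5 = 58.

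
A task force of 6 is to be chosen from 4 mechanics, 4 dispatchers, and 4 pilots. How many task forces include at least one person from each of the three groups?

Total 6-person selections from all 12: C(12,6) = 924.
Subtract selections that omit an entire group: no mechanics → C(8,6) = 28; no dispatchers → C(8,6) = 28; no pilots → C(8,6) = 28.
Add back selections omitting two groups (i.e. drawn from a single group): C(4,6) + C(4,6) + C(4,6) = 0.
By inclusion–exclusion: 924 − 84 + 0 = 840.

840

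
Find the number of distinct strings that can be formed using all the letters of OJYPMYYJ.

The 8 letters of OJYPMYYJ have repeats: J appearing twice and Y appearing 3 times.
Dividing 8! = 40320 by 3!·2! = 12 for the repeated letters gives 3360.

3360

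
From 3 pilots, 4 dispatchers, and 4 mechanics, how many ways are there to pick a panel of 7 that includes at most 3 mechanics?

295

Split by how many mechanics are chosen (0 through 3).
Sum: C(4,0)·C(7,7) + C(4,1)·C(7,6) + C(4,2)·C(7,5) + C(4,3)·C(7,4) = 1 + 28 + 126 + 140 = 295.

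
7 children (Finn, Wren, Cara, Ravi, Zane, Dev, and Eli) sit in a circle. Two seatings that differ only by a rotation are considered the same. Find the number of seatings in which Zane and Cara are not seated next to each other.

Without the restriction there are (6)! = 720 seatings.
Those with Zane next to Cara: fuse the pair into one unit and seat 6 units around a circle — 2·(5)! = 240.
Subtracting, 720 − 240 = 480.

480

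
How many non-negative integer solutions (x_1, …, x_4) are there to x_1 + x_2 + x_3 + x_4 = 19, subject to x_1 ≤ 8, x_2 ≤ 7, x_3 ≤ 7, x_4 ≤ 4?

Ignoring the caps, the number of non-negative solutions to x_1+…+x_4 = 19 is C(22,3) = 1540.
Subtract solutions that violate a single cap (substitute x_i' = x_i − (cap_i+1)): x_1 ≥ 9 gives C(13,3) = 286; x_2 ≥ 8 gives C(14,3) = 364; x_3 ≥ 8 gives C(14,3) = 364; x_4 ≥ 5 gives C(17,3) = 680. Together 1694.
Add back pairs where two caps are both exceeded: 10 + 10 + 56 + 20 + 84 + 84 = 264.
By inclusion–exclusion the count is 1540 − 1694 + 264 = 110.

110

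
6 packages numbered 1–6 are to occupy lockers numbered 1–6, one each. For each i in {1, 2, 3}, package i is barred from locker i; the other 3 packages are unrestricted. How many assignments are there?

Let Aᵢ (for i ∈ {1, 2, 3}) be the placements that put package i in its forbidden locker. Any j of these fix j positions, leaving (6−j)! ways to fill the rest, and there are C(3,j) ways to pick which j.
By inclusion–exclusion, the number of valid placements is Σ_{j=0}^{3} (−1)^j C(3,j)·(6−j)!.
Computing: 720 − 360 + 72 − 6 = 426.

426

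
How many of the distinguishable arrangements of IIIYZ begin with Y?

Fix Y in the first position and arrange the remaining 4 letters.
Those 4 letters have I appearing 3 times, giving (4)!/(3!) = 4.

4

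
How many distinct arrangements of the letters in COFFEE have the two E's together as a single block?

60

Treat the 2 copies of E as a single block. The multiset to arrange is then {EE, C, F, F, O}, 5 items in all.
That gives (5)!/(2!) = 60 arrangements.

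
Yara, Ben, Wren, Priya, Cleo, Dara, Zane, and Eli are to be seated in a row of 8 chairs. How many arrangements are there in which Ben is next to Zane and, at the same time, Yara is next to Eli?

2880

Treat {Ben,Zane} as one block (2 orders) and {Yara,Eli} as another (2 orders).
That leaves 6 units to arrange: 2 × 2 × 6! = 4 × 720 = 2880.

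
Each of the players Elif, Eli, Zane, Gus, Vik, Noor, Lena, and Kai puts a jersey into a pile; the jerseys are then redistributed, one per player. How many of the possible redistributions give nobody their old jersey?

14833

Let Aᵢ be the assignments in which player i gets their old jersey. We want the size of the complement of A₁∪…∪A_8.
By inclusion–exclusion this is Σ_{j=0}^{8} (−1)^j C(8,j)·(8−j)!.
Computing: 40320 − 40320 + 20160 − 6720 + 1680 − 336 + 56 − 8 + 1 = 14833.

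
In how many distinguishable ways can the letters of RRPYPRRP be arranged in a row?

RRPYPRRP has 8 letters with P appearing 3 times and R appearing 4 times.
Dividing 8! = 40320 by 4!·3! = 144 for the repeated letters gives 280.

280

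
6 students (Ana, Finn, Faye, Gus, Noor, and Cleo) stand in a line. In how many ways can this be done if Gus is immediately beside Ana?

Glue Gus and Ana into one block (2 internal orders), leaving 5 units to arrange in a row.
So the count is 2·(5)! = 240.

240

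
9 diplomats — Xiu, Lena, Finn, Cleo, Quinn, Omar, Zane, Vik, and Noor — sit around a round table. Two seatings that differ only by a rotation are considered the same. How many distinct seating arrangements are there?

40320

Seat Xiu anywhere (absorbing the rotational symmetry), then permute the other 8: (8)! = 40320.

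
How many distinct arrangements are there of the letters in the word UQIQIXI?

420

Letter multiplicities in UQIQIXI: I×3, Q×2, U×1, X×1.
The number of distinct arrangements is 7!/(3!·2!) = 5040/12 = 420.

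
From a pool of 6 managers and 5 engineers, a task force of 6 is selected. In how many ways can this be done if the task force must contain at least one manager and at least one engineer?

461

Unrestricted: C(11,6) = 462 ways to pick any 6 of the 11.
Subtract selections that omit an entire group: no managers → C(5,6) = 0; no engineers → C(6,6) = 1.
Both groups omitted at once is impossible, so 462 − 1 = 461.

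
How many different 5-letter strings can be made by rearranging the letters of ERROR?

20

ERROR has 5 letters with R appearing 3 times.
So there are 5! / (3!) = 20 distinguishable arrangements.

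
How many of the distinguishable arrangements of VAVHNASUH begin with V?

Fix V in the first position and arrange the remaining 8 letters.
Those 8 letters have A appearing twice and H appearing twice, giving (8)!/(2!·2!) = 10080.

10080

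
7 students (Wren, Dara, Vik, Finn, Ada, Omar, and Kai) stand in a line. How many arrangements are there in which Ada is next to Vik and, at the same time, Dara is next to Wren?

Treat {Ada,Vik} as one block (2 orders) and {Dara,Wren} as another (2 orders).
That leaves 5 units to arrange: 2 × 2 × 5! = 4 × 120 = 480.

480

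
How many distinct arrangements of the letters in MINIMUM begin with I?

Fix I in the first position and arrange the remaining 6 letters.
Those 6 letters have M appearing 3 times, giving (6)!/(3!) = 120.

120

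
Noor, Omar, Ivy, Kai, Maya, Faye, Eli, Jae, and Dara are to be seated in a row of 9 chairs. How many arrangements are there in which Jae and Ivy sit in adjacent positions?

80640

Glue Jae and Ivy into one block (2 internal orders), leaving 8 units to arrange in a row.
That gives 2 × 8! = 2 × 40320 = 80640.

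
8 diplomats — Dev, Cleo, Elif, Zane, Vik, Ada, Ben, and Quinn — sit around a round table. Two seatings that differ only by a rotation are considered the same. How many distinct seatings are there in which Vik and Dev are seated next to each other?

Treat {Vik, Dev} as one unit (2 internal orders) and seat the resulting 7 units around the table: (6)! circular arrangements.
So 2 × (6)! = 2 × 720 = 1440.

1440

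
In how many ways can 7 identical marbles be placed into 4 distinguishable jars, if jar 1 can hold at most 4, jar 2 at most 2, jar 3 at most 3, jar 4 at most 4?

By stars and bars, unrestricted non-negative solutions to x_1+…+x_4 = 7 number C(7+3,3) = 120.
Subtract solutions that violate a single cap (substitute x_i' = x_i − (cap_i+1)): x_1 ≥ 5 gives C(5,3) = 10; x_2 ≥ 3 gives C(7,3) = 35; x_3 ≥ 4 gives C(6,3) = 20; x_4 ≥ 5 gives C(5,3) = 10. Together 75.
Add back pairs where two caps are both exceeded: 0 + 0 + 0 + 1 + 0 + 0 = 1.
By inclusion–exclusion the count is 120 − 75 + 1 = 46.

46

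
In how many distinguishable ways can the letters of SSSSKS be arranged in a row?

6

SSSSKS has 6 letters with S appearing 5 times.
Dividing 6! = 720 by 5! = 120 for the repeated letters gives 6.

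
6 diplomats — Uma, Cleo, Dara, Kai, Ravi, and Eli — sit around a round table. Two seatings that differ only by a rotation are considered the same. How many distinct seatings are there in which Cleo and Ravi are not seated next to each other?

All circular seatings of 6 people number (5)! = 120.
Those with Cleo next to Ravi: fuse the pair into one unit and seat 5 units around a circle — 2·(4)! = 48.
Subtracting, 120 − 48 = 72.

72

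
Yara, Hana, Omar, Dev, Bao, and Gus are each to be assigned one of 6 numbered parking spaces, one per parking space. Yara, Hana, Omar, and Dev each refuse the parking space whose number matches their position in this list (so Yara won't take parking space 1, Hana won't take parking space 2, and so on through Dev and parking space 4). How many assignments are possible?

Let Aᵢ (for 1 ≤ i ≤ 4) be the placements that put person i in their forbidden parking space. Any j of these fix j positions, leaving (6−j)! ways to fill the rest, and there are C(4,j) ways to pick which j.
By inclusion–exclusion, the number of valid placements is Σ_{j=0}^{4} (−1)^j C(4,j)·(6−j)!.
Computing: 720 − 480 + 144 − 24 + 2 = 362.

362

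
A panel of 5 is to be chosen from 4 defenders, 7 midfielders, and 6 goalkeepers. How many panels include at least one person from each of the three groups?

With no constraint there are C(17,5) = 6188 possible selections.
Subtract selections that omit an entire group: no defenders → C(13,5) = 1287; no midfielders → C(10,5) = 252; no goalkeepers → C(11,5) = 462.
Add back selections omitting two groups (i.e. drawn from a single group): C(4,5) + C(7,5) + C(6,5) = 27.
By inclusion–exclusion: 6188 − 2001 + 27 = 4214.

4214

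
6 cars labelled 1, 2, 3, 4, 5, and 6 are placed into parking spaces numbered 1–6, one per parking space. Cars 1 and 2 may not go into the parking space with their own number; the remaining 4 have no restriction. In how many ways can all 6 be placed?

Let Aᵢ (for i ∈ {1, 2}) be the placements that put car i in its forbidden parking space. Any j of these fix j positions, leaving (6−j)! ways to fill the rest, and there are C(2,j) ways to pick which j.
By inclusion–exclusion, the number of valid placements is Σ_{j=0}^{2} (−1)^j C(2,j)·(6−j)!.
Computing: 720 − 240 + 24 = 504.

504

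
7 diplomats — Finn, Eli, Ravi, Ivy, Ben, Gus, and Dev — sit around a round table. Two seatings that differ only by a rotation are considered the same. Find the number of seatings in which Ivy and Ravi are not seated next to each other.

480

All circular seatings of 7 people number (6)! = 720.
Seatings with Ivy beside Ravi: treat them as a block with 2 internal orders, giving 2 × (5)! = 240.
Subtracting, 720 − 240 = 480.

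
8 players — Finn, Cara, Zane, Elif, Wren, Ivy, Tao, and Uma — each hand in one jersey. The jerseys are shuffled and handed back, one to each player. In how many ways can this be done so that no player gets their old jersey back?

14833

This is the derangement count D_8: permutations of 8 items with no fixed point.
By inclusion–exclusion this is Σ_{j=0}^{8} (−1)^j C(8,j)·(8−j)!.
Computing: 40320 − 40320 + 20160 − 6720 + 1680 − 336 + 56 − 8 + 1 = 14833.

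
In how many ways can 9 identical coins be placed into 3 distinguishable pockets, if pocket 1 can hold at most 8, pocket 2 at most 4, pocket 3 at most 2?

By stars and bars, unrestricted non-negative solutions to x_1+…+x_3 = 9 number C(9+2,2) = 55.
Subtract solutions that violate a single cap (substitute x_i' = x_i − (cap_i+1)): x_1 ≥ 9 gives C(2,2) = 1; x_2 ≥ 5 gives C(6,2) = 15; x_3 ≥ 3 gives C(8,2) = 28. Together 44.
Add back pairs where two caps are both exceeded: 0 + 0 + 3 = 3.
By inclusion–exclusion the count is 55 − 44 + 3 = 14.

14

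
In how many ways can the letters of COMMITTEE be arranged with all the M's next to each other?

Treat the 2 copies of M as a single block. The multiset to arrange is then {MM, C, E, E, I, O, T, T}, 8 items in all.
That gives (8)!/(2!·2!) = 10080 arrangements.

10080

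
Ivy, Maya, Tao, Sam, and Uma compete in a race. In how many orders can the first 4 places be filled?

120

This is an ordered selection of 4 from 5: P(5,4).
That gives 5 × 4 × 3 × 2 = 120.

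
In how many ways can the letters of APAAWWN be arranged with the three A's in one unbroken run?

60

Treat the 3 copies of A as a single block. The multiset to arrange is then {AAA, N, P, W, W}, 5 items in all.
That gives (5)!/(2!) = 60 arrangements.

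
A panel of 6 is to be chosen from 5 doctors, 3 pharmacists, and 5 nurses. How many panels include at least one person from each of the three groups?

1450

Unrestricted: C(13,6) = 1716 ways to pick any 6 of the 13.
Subtract selections that omit an entire group: no doctors → C(8,6) = 28; no pharmacists → C(10,6) = 210; no nurses → C(8,6) = 28.
Add back selections omitting two groups (i.e. drawn from a single group): C(5,6) + C(3,6) + C(5,6) = 0.
By inclusion–exclusion: 1716 − 266 + 0 = 1450.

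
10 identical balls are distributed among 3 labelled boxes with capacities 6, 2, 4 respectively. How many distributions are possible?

Without the upper bounds there are C(12,2) = 66 ways to split 10 among 3 boxes.
Subtract solutions that violate a single cap (substitute x_i' = x_i − (cap_i+1)): x_1 ≥ 7 gives C(5,2) = 10; x_2 ≥ 3 gives C(9,2) = 36; x_3 ≥ 5 gives C(7,2) = 21. Together 67.
Add back pairs where two caps are both exceeded: 1 + 0 + 6 = 7.
By inclusion–exclusion the count is 66 − 67 + 7 = 6.

6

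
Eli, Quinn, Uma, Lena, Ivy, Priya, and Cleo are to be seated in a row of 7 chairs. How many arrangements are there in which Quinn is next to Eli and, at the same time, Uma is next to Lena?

480

Treat {Quinn,Eli} as one block (2 orders) and {Uma,Lena} as another (2 orders).
That leaves 5 units to arrange: 2 × 2 × 5! = 4 × 120 = 480.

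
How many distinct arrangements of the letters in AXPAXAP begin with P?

60

Fix P in the first position and arrange the remaining 6 letters.
Those 6 letters have A appearing 3 times and X appearing twice, giving (6)!/(3!·2!) = 60.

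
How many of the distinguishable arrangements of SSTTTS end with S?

10

With the last slot taken by S, it remains to arrange the other 5 letters (STTTS).
Those 5 letters have S appearing twice and T appearing 3 times, giving (5)!/(3!·2!) = 10.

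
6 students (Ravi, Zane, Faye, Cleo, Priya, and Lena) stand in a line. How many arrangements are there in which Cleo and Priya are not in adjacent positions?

480

Of the 6! = 720 arrangements, those with Cleo and Priya adjacent number 2 × 5! = 240 (treat the pair as a block with 2 internal orders).
So 720 − 240 = 480 arrangements keep them apart.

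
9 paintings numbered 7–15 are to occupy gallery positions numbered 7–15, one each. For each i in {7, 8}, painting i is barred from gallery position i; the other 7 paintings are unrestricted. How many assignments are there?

Let Aᵢ (for i ∈ {7, 8}) be the placements that put painting i in its forbidden gallery position. Any j of these fix j positions, leaving (9−j)! ways to fill the rest, and there are C(2,j) ways to pick which j.
By inclusion–exclusion, the number of valid placements is Σ_{j=0}^{2} (−1)^j C(2,j)·(9−j)!.
Computing: 362880 − 80640 + 5040 = 287280.

287280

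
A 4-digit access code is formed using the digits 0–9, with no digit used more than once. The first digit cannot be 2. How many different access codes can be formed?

The first digit has 10−1 = 9 choices (anything except 2).
The remaining 3 digits are filled from the other 9 symbols without repetition: 9 × 8 × 7 = 504.
Total: 9 × 504 = 4536.

4536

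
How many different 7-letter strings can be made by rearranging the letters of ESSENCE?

420

ESSENCE has 7 letters with E appearing 3 times and S appearing twice.
So there are 7! / (3!·2!) = 420 distinguishable arrangements.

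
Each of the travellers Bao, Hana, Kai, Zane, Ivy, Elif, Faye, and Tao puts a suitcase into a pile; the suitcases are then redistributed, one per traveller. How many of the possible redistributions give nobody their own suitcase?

This is the derangement count D_8: permutations of 8 items with no fixed point.
By inclusion–exclusion this is Σ_{j=0}^{8} (−1)^j C(8,j)·(8−j)!.
Computing: 40320 − 40320 + 20160 − 6720 + 1680 − 336 + 56 − 8 + 1 = 14833.

14833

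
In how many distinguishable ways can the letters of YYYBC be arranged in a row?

Letter multiplicities in YYYBC: B×1, C×1, Y×3.
The number of distinct arrangements is 5!/(3!) = 120/6 = 20.

20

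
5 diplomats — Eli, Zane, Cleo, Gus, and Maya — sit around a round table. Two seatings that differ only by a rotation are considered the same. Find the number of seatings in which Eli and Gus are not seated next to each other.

12

All circular seatings of 5 people number (4)! = 24.
Those with Eli next to Gus: fuse the pair into one unit and seat 4 units around a circle — 2·(3)! = 12.
Subtracting, 24 − 12 = 12.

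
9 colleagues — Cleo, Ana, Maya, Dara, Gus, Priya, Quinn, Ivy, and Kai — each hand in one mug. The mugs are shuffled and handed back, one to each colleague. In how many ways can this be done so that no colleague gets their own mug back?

133496

This is the derangement count D_9: permutations of 9 items with no fixed point.
By inclusion–exclusion this is Σ_{j=0}^{9} (−1)^j C(9,j)·(9−j)!.
Computing: 362880 − 362880 + 181440 − 60480 + 15120 − 3024 + 504 − 72 + 9 − 1 = 133496.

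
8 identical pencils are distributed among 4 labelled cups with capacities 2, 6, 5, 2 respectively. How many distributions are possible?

By stars and bars, unrestricted non-negative solutions to x_1+…+x_4 = 8 number C(8+3,3) = 165.
Subtract solutions that violate a single cap (substitute x_i' = x_i − (cap_i+1)): x_1 ≥ 3 gives C(8,3) = 56; x_2 ≥ 7 gives C(4,3) = 4; x_3 ≥ 6 gives C(5,3) = 10; x_4 ≥ 3 gives C(8,3) = 56. Together 126.
Add back pairs where two caps are both exceeded: 0 + 0 + 10 + 0 + 0 + 0 = 10.
By inclusion–exclusion the count is 165 − 126 + 10 = 49.

49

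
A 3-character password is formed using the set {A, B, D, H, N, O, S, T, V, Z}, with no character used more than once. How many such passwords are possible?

This is a permutation of 3 out of 10: P(10,3) = 10!/7!.
10 × 9 × 8 = 720.

720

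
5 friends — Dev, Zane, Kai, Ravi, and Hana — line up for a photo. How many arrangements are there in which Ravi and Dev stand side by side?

48

Treat {Ravi, Dev} as a single unit. There are 4 units to order, and the pair itself can be ordered 2 ways.
So the count is 2·(4)! = 48.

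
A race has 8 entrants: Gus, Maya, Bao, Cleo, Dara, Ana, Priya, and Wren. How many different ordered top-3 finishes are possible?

There are 8 choices for 1st place, 7 for 2nd, and 6 for 3rd.
That gives 8 × 7 × 6 = 336.

336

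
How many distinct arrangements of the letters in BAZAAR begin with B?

Fix B in the first position and arrange the remaining 5 letters.
Those 5 letters have A appearing 3 times, giving (5)!/(3!) = 20.

20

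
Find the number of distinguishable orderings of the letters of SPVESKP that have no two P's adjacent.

Total arrangements of SPVESKP: 7!/(2!·2!) = 1260.
If the two P's are adjacent, glue them into one block, leaving 6 items to arrange: (6)!/(2!) = 360 ways.
Subtracting, 1260 − 360 = 900 arrangements keep the P's apart.

900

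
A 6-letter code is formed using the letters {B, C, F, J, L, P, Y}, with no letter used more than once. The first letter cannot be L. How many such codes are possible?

The first letter has 7−1 = 6 choices (anything except L).
The remaining 5 letters are filled from the other 6 symbols without repetition: 6 × 5 × 4 × 3 × 2 = 720.
Total: 6 × 720 = 4320.

4320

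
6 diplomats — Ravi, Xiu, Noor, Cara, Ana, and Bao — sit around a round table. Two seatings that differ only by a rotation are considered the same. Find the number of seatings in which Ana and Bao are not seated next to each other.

72

Without the restriction there are (5)! = 120 seatings.
Those with Ana next to Bao: fuse the pair into one unit and seat 5 units around a circle — 2·(4)! = 48.
Subtracting, 120 − 48 = 72.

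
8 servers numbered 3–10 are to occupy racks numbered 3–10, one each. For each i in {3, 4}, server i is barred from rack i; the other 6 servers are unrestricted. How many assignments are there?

Let Aᵢ (for i ∈ {3, 4}) be the placements that put server i in its forbidden rack. Any j of these fix j positions, leaving (8−j)! ways to fill the rest, and there are C(2,j) ways to pick which j.
By inclusion–exclusion, the number of valid placements is Σ_{j=0}^{2} (−1)^j C(2,j)·(8−j)!.
Computing: 40320 − 10080 + 720 = 30960.

30960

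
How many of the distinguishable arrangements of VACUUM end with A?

60

With the last slot taken by A, it remains to arrange the other 5 letters (VCUUM).
Those 5 letters have U appearing twice, giving (5)!/(2!) = 60.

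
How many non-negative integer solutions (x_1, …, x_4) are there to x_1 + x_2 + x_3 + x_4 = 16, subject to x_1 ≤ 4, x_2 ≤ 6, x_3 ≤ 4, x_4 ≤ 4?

10

Ignoring the caps, the number of non-negative solutions to x_1+…+x_4 = 16 is C(19,3) = 969.
Subtract solutions that violate a single cap (substitute x_i' = x_i − (cap_i+1)): x_1 ≥ 5 gives C(14,3) = 364; x_2 ≥ 7 gives C(12,3) = 220; x_3 ≥ 5 gives C(14,3) = 364; x_4 ≥ 5 gives C(14,3) = 364. Together 1312.
Add back pairs where two caps are both exceeded: 35 + 84 + 84 + 35 + 35 + 84 = 357.
Subtract triples: 0 + 0 + 4 + 0 = 4.
By inclusion–exclusion the count is 969 − 1312 + 357 − 4 = 10.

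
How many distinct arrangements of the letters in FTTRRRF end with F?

With the last slot taken by F, it remains to arrange the other 6 letters (TTRRRF).
Those 6 letters have R appearing 3 times and T appearing twice, giving (6)!/(3!·2!) = 60.

60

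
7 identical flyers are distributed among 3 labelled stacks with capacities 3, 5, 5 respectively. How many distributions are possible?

Ignoring the caps, the number of non-negative solutions to x_1+…+x_3 = 7 is C(9,2) = 36.
Subtract solutions that violate a single cap (substitute x_i' = x_i − (cap_i+1)): x_1 ≥ 4 gives C(5,2) = 10; x_2 ≥ 6 gives C(3,2) = 3; x_3 ≥ 6 gives C(3,2) = 3. Together 16.
No two caps can be exceeded simultaneously, so the pair terms are all 0.
By inclusion–exclusion the count is 36 − 16 + 0 = 20.

20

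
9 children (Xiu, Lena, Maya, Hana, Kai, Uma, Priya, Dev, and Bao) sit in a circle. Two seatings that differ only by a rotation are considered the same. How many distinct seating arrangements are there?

40320

Seat Xiu anywhere (absorbing the rotational symmetry), then permute the other 8: (8)! = 40320.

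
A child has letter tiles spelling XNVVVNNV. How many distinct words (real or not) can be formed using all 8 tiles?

280

Letter multiplicities in XNVVVNNV: N×3, V×4, X×1.
Dividing 8! = 40320 by 4!·3! = 144 for the repeated letters gives 280.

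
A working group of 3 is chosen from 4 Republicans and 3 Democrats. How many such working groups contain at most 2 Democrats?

34

Split by how many Democrats are chosen (0 through 2).
Sum: C(3,0)·C(4,3) + C(3,1)·C(4,2) + C(3,2)·C(4,1) = 4 + 18 + 12 = 34.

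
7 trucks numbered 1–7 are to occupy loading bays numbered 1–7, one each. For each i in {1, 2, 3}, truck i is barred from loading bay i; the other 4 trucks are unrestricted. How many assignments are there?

Let Aᵢ (for i ∈ {1, 2, 3}) be the placements that put truck i in its forbidden loading bay. Any j of these fix j positions, leaving (7−j)! ways to fill the rest, and there are C(3,j) ways to pick which j.
By inclusion–exclusion, the number of valid placements is Σ_{j=0}^{3} (−1)^j C(3,j)·(7−j)!.
Computing: 5040 − 2160 + 360 − 24 = 3216.

3216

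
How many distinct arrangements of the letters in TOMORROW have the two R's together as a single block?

840

Treat the 2 copies of R as a single block. The multiset to arrange is then {RR, M, O, O, O, T, W}, 7 items in all.
That gives (7)!/(3!) = 840 arrangements.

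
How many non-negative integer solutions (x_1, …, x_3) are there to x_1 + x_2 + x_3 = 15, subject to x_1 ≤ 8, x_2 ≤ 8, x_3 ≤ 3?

14

Ignoring the caps, the number of non-negative solutions to x_1+…+x_3 = 15 is C(17,2) = 136.
Subtract solutions that violate a single cap (substitute x_i' = x_i − (cap_i+1)): x_1 ≥ 9 gives C(8,2) = 28; x_2 ≥ 9 gives C(8,2) = 28; x_3 ≥ 4 gives C(13,2) = 78. Together 134.
Add back pairs where two caps are both exceeded: 0 + 6 + 6 = 12.
By inclusion–exclusion the count is 136 − 134 + 12 = 14.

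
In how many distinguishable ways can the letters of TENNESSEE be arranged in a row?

3780

TENNESSEE has 9 letters with E appearing 4 times, N appearing twice, and S appearing twice.
The number of distinct arrangements is 9!/(4!·2!·2!) = 362880/96 = 3780.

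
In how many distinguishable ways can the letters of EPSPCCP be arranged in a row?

The 7 letters of EPSPCCP have repeats: C appearing twice and P appearing 3 times.
So there are 7! / (3!·2!) = 420 distinguishable arrangements.

420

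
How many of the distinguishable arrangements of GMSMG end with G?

Fix G in the last position and arrange the remaining 4 letters.
Those 4 letters have M appearing twice, giving (4)!/(2!) = 12.

12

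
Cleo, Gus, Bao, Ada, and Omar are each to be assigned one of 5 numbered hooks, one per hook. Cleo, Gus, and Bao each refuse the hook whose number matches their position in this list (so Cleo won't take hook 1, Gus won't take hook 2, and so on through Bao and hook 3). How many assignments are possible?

Let Aᵢ (for i ∈ {1, 2, 3}) be the placements that put person i in their forbidden hook. Any j of these fix j positions, leaving (5−j)! ways to fill the rest, and there are C(3,j) ways to pick which j.
By inclusion–exclusion, the number of valid placements is Σ_{j=0}^{3} (−1)^j C(3,j)·(5−j)!.
Computing: 120 − 72 + 18 − 2 = 64.

64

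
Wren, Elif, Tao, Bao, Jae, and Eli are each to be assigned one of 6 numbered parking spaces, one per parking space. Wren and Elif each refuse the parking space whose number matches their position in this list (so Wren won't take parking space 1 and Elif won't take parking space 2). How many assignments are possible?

Let Aᵢ (for i ∈ {1, 2}) be the placements that put person i in their forbidden parking space. Any j of these fix j positions, leaving (6−j)! ways to fill the rest, and there are C(2,j) ways to pick which j.
By inclusion–exclusion, the number of valid placements is Σ_{j=0}^{2} (−1)^j C(2,j)·(6−j)!.
Computing: 720 − 240 + 24 = 504.

504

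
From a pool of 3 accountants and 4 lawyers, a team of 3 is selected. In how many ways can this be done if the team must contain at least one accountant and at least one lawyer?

30

Total 3-person selections from all 7: C(7,3) = 35.
Selections missing a whole group: no accountants → C(4,3) = 4; no lawyers → C(3,3) = 1.
Both groups omitted at once is impossible, so 35 − 5 = 30.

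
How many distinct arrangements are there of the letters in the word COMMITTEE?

The 9 letters of COMMITTEE have repeats: E appearing twice, M appearing twice, and T appearing twice.
The number of distinct arrangements is 9!/(2!·2!·2!) = 362880/8 = 45360.

45360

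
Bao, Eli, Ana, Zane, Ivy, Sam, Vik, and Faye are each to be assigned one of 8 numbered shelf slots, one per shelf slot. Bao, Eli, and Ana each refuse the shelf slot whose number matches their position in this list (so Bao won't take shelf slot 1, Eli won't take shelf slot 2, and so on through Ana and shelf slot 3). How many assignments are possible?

Let Aᵢ (for i ∈ {1, 2, 3}) be the placements that put person i in their forbidden shelf slot. Any j of these fix j positions, leaving (8−j)! ways to fill the rest, and there are C(3,j) ways to pick which j.
By inclusion–exclusion, the number of valid placements is Σ_{j=0}^{3} (−1)^j C(3,j)·(8−j)!.
Computing: 40320 − 15120 + 2160 − 120 = 27240.

27240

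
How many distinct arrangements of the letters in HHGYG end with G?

With the last slot taken by G, it remains to arrange the other 4 letters (HHYG).
Those 4 letters have H appearing twice, giving (4)!/(2!) = 12.

12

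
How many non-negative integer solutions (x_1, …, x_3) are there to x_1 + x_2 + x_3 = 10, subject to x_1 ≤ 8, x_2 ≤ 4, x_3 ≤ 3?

Ignoring the caps, the number of non-negative solutions to x_1+…+x_3 = 10 is C(12,2) = 66.
Subtract solutions that violate a single cap (substitute x_i' = x_i − (cap_i+1)): x_1 ≥ 9 gives C(3,2) = 3; x_2 ≥ 5 gives C(7,2) = 21; x_3 ≥ 4 gives C(8,2) = 28. Together 52.
Add back pairs where two caps are both exceeded: 0 + 0 + 3 = 3.
By inclusion–exclusion the count is 66 − 52 + 3 = 17.

17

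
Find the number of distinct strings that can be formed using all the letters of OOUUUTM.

The 7 letters of OOUUUTM have repeats: O appearing twice and U appearing 3 times.
The number of distinct arrangements is 7!/(3!·2!) = 5040/12 = 420.

420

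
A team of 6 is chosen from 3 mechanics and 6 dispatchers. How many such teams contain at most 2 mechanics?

64

Split by how many mechanics are chosen (0 through 2).
Sum: C(3,0)·C(6,6) + C(3,1)·C(6,5) + C(3,2)·C(6,4) = 1 + 18 + 45 = 64.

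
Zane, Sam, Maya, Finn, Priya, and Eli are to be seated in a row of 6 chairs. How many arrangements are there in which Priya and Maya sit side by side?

240

Treat {Priya, Maya} as a single unit. There are 5 units to order, and the pair itself can be ordered 2 ways.
That gives 2 × 5! = 2 × 120 = 240.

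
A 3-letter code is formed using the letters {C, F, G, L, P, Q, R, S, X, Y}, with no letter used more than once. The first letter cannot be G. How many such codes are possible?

648

The first letter has 10−1 = 9 choices (anything except G).
The remaining 2 letters are filled from the other 9 symbols without repetition: 9 × 8 = 72.
Total: 9 × 72 = 648.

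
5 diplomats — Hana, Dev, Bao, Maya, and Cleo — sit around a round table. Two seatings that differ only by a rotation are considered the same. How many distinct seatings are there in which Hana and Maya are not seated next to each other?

Without the restriction there are (4)! = 24 seatings.
Seatings with Hana beside Maya: treat them as a block with 2 internal orders, giving 2 × (3)! = 12.
Subtracting, 24 − 12 = 12.

12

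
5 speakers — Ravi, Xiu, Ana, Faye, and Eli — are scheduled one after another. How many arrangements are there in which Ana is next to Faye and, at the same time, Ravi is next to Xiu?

Treat {Ana,Faye} as one block (2 orders) and {Ravi,Xiu} as another (2 orders).
That leaves 3 units to arrange: 2 × 2 × 3! = 4 × 6 = 24.

24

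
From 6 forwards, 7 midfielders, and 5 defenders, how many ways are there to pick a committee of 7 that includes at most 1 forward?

Split by how many forwards are chosen (0 through 1).
Sum: C(6,0)·C(12,7) + C(6,1)·C(12,6) = 792 + 5544 = 6336.

6336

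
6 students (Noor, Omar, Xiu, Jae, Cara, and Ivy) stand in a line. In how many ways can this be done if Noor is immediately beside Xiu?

240

Treat {Noor, Xiu} as a single unit. There are 5 units to order, and the pair itself can be ordered 2 ways.
That gives 2 × 5! = 2 × 120 = 240.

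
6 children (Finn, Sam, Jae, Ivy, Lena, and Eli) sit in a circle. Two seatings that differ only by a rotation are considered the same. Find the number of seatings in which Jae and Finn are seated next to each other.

48

Glue Jae and Finn into a block (2 internal orders). Seating 5 units around a circle gives (4)! arrangements.
So 2 × (4)! = 2 × 24 = 48.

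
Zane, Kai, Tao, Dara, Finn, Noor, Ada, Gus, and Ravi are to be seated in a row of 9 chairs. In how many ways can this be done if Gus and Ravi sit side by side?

80640

Place the 7 others and the Gus-Ravi pair as 8 objects in a line; the pair has 2 internal arrangements.
So the count is 2·(8)! = 80640.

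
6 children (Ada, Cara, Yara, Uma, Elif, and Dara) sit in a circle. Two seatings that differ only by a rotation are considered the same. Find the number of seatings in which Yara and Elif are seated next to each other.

48

Glue Yara and Elif into a block (2 internal orders). Seating 5 units around a circle gives (4)! arrangements.
So 2 × (4)! = 2 × 24 = 48.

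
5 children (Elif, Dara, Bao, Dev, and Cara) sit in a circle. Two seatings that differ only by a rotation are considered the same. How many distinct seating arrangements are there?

Around a circle, 5 distinct people have 5!/5 = (4)! = 24 rotationally distinct seatings.

24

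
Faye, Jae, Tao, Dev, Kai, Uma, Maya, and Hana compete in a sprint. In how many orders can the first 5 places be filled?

There are 8 choices for 1st place, 7 for 2nd, and so on down to 4 for position 5.
That gives 8 × 7 × 6 × 5 × 4 = 6720.

6720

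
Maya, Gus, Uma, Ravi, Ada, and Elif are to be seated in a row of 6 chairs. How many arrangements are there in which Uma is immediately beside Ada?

Glue Uma and Ada into one block (2 internal orders), leaving 5 units to arrange in a row.
That gives 2 × 5! = 2 × 120 = 240.

240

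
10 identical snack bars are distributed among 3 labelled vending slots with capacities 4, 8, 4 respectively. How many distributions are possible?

22

Ignoring the caps, the number of non-negative solutions to x_1+…+x_3 = 10 is C(12,2) = 66.
Subtract solutions that violate a single cap (substitute x_i' = x_i − (cap_i+1)): x_1 ≥ 5 gives C(7,2) = 21; x_2 ≥ 9 gives C(3,2) = 3; x_3 ≥ 5 gives C(7,2) = 21. Together 45.
Add back pairs where two caps are both exceeded: 0 + 1 + 0 = 1.
By inclusion–exclusion the count is 66 − 45 + 1 = 22.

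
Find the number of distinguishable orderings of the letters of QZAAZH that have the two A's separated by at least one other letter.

120

Total arrangements of QZAAZH: 6!/(2!·2!) = 180.
If the two A's are adjacent, glue them into one block, leaving 5 items to arrange: (5)!/(2!) = 60 ways.
Hence 180 − 60 = 120.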